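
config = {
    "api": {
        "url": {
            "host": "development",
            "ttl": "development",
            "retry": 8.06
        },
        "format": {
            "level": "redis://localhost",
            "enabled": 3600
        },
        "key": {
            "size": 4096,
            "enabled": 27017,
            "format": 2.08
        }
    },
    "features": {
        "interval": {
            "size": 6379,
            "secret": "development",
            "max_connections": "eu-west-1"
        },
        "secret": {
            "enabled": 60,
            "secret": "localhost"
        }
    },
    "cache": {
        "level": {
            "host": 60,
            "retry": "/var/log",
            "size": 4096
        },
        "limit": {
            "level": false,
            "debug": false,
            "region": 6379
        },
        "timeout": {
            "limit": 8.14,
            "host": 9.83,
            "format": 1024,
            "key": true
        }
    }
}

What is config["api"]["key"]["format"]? 2.08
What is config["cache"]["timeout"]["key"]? True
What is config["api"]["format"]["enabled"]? 3600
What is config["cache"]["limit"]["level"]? False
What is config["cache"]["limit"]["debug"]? False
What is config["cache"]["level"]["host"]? 60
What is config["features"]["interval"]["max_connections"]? "eu-west-1"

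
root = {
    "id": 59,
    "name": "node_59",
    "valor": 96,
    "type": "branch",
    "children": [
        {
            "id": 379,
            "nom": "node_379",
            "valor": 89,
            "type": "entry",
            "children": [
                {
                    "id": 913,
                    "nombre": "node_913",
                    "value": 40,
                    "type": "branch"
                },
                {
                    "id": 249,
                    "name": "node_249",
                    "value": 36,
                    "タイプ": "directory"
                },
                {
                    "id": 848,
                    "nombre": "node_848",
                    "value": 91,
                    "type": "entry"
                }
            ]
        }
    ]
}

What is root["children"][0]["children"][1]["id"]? 249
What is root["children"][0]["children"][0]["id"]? 913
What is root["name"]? "node_59"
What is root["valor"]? 96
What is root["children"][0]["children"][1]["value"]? 36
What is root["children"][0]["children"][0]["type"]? "branch"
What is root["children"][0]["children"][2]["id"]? 848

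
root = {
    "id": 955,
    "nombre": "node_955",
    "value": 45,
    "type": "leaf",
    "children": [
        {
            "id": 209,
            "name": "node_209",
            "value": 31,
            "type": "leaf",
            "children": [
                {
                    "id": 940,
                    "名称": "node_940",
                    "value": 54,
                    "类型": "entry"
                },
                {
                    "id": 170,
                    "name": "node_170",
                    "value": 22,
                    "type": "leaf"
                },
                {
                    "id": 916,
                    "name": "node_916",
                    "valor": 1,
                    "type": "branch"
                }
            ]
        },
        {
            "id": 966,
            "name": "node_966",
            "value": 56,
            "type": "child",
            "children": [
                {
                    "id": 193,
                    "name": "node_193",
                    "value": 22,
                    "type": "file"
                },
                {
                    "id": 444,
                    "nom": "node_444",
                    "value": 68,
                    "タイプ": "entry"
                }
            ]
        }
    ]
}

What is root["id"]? 955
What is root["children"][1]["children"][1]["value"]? 68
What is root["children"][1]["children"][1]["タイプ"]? "entry"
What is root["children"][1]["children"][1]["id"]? 444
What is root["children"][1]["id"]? 966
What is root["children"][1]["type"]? "child"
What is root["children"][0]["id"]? 209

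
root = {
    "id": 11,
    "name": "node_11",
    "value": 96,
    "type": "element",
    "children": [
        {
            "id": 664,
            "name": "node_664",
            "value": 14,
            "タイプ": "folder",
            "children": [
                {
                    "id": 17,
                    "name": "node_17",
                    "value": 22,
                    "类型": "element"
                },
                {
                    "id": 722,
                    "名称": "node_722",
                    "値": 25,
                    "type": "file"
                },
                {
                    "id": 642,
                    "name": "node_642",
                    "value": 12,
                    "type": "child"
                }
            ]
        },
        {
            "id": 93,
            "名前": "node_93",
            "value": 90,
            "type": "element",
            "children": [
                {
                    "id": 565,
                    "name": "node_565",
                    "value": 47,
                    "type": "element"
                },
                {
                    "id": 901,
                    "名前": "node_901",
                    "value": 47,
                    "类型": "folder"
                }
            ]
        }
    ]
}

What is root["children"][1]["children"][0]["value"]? 47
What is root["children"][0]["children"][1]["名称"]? "node_722"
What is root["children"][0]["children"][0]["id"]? 17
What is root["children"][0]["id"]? 664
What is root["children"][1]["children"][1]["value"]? 47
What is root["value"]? 96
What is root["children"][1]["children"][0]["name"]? "node_565"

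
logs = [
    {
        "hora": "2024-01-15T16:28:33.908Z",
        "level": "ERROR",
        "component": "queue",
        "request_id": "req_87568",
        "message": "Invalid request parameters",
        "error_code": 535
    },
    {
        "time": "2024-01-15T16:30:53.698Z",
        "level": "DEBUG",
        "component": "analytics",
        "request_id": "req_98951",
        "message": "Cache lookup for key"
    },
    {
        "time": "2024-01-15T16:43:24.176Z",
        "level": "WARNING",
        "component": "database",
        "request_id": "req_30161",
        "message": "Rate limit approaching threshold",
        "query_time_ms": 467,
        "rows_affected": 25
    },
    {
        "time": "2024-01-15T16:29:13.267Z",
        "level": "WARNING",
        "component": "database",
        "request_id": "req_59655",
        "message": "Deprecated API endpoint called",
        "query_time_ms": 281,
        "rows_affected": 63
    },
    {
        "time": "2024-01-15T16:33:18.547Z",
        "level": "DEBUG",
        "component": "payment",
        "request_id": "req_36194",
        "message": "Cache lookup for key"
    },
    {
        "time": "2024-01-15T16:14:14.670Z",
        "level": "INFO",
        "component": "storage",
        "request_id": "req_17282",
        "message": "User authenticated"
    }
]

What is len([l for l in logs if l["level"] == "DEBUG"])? 2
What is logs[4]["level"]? "DEBUG"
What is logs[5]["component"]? "storage"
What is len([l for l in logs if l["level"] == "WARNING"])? 2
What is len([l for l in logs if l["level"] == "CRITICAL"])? 0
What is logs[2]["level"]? "WARNING"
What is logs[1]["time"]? "2024-01-15T16:30:53.698Z"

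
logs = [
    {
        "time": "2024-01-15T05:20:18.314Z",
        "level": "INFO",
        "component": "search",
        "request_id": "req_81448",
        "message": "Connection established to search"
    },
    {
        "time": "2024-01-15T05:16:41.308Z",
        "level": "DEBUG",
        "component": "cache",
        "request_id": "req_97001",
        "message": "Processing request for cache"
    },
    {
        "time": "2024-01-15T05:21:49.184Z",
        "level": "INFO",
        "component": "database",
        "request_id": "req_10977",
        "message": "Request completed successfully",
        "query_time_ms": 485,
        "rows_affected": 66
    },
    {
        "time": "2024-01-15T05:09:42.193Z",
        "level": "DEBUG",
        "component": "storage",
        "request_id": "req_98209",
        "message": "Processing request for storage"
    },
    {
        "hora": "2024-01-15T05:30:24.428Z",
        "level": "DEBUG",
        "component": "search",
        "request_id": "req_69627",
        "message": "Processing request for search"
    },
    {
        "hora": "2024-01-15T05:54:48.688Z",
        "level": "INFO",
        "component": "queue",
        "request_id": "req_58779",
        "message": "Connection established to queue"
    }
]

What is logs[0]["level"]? "INFO"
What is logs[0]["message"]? "Connection established to search"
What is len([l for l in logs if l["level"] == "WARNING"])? 0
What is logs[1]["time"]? "2024-01-15T05:16:41.308Z"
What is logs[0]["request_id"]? "req_81448"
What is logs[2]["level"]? "INFO"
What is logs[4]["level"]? "DEBUG"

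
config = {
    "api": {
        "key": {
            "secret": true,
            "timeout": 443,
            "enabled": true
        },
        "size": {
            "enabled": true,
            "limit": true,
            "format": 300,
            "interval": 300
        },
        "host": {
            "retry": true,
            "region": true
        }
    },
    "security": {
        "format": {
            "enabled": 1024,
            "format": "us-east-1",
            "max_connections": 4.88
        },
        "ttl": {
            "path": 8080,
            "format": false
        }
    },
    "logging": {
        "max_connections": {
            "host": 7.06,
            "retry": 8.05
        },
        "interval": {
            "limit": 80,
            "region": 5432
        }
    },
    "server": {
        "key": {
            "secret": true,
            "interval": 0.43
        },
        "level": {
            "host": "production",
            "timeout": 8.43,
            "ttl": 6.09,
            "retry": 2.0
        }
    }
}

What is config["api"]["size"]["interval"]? 300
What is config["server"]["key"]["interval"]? 0.43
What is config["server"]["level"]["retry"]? 2.0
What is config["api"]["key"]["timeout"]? 443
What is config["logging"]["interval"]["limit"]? 80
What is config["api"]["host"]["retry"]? True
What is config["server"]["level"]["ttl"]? 6.09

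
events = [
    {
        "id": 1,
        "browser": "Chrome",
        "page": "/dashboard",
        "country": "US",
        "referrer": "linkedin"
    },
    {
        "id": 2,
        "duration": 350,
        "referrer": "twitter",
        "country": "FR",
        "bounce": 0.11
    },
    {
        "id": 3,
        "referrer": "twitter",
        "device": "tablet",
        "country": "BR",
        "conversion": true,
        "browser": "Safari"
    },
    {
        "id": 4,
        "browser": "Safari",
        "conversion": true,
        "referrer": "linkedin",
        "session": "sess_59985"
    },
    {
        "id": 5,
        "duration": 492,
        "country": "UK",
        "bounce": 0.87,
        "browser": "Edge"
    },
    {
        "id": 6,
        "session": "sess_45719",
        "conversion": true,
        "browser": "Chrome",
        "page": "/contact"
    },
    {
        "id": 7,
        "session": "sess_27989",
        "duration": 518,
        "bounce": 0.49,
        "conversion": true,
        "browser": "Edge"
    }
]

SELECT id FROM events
[1, 2, 3, 4, 5, 6, 7]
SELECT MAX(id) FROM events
7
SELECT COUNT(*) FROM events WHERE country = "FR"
1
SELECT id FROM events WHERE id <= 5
[1, 2, 3, 4, 5]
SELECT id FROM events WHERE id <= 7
[1, 2, 3, 4, 5, 6, 7]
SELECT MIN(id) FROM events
1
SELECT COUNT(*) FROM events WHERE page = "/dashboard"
1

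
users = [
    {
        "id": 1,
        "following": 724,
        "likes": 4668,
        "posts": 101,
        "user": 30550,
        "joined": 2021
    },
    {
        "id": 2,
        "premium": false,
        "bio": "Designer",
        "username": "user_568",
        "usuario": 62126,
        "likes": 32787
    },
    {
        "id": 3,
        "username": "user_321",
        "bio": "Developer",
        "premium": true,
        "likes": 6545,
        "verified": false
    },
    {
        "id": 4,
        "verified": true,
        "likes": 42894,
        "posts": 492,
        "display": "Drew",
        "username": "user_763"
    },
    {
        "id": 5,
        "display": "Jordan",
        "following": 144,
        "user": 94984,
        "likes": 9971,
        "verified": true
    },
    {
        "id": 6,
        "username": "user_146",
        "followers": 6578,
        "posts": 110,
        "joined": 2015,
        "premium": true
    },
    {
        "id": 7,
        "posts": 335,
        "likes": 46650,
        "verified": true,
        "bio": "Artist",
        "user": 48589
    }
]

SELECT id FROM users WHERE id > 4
[5, 6, 7]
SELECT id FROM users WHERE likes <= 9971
[1, 3, 5]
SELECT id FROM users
[1, 2, 3, 4, 5, 6, 7]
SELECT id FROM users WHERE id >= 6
[6, 7]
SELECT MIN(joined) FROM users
2015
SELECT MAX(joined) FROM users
2021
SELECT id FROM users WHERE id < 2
[1]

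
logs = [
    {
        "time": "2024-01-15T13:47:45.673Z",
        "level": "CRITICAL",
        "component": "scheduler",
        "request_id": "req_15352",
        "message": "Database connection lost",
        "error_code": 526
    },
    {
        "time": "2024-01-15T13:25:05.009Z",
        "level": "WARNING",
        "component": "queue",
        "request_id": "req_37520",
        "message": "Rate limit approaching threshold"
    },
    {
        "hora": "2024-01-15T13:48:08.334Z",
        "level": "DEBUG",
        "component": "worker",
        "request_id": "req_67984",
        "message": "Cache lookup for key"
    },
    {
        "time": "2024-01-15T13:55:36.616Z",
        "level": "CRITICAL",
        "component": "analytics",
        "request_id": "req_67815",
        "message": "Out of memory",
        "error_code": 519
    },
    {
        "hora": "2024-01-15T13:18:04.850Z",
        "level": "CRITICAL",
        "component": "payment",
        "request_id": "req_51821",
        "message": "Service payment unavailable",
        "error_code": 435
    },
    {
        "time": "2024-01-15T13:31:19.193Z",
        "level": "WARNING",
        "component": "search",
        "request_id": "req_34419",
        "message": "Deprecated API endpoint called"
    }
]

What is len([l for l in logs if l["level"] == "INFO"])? 0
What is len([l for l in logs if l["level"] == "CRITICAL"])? 3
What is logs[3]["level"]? "CRITICAL"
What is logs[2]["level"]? "DEBUG"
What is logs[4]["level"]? "CRITICAL"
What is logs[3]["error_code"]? 519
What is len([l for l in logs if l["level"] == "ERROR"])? 0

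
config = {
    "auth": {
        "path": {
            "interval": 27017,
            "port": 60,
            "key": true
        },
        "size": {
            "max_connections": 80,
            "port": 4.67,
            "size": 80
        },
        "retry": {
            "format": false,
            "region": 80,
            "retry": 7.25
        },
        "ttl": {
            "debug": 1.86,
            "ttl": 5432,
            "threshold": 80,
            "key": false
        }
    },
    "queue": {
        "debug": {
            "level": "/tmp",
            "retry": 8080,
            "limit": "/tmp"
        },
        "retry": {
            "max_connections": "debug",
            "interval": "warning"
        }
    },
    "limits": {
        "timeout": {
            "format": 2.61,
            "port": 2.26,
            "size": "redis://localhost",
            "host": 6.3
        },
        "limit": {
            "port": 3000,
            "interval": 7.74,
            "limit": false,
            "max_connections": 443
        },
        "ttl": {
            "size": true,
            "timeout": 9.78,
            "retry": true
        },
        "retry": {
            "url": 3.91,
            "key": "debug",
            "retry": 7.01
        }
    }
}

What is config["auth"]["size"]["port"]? 4.67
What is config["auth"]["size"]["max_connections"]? 80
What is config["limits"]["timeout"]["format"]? 2.61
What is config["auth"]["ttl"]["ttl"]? 5432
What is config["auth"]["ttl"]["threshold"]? 80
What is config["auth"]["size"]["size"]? 80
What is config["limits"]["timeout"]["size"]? "redis://localhost"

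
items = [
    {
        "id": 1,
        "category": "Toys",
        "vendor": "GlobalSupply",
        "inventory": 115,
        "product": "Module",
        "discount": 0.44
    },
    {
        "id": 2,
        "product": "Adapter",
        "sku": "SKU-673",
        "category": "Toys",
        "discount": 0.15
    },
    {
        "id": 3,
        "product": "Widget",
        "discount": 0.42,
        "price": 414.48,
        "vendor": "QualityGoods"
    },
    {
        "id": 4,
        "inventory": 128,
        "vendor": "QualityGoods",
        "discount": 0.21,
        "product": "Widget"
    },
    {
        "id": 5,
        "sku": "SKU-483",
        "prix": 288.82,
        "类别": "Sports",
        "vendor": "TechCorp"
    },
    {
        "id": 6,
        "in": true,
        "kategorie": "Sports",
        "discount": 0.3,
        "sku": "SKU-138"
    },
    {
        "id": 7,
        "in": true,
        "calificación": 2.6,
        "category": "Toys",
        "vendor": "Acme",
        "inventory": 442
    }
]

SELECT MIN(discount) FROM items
0.15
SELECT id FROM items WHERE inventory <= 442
[1, 4, 7]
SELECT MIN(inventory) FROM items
115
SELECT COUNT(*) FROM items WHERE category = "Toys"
3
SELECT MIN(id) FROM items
1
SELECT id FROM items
[1, 2, 3, 4, 5, 6, 7]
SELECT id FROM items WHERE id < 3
[1, 2]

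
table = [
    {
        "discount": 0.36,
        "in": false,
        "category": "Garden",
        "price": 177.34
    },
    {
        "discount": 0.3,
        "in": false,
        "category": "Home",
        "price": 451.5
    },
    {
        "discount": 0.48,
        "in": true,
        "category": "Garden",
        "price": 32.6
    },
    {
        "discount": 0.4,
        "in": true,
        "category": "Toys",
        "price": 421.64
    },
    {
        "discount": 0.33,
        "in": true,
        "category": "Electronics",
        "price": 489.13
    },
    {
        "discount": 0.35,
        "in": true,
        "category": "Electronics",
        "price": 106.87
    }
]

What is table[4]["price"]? 489.13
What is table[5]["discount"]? 0.35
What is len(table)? 6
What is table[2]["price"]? 32.6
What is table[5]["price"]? 106.87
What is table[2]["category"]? "Garden"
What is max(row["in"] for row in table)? True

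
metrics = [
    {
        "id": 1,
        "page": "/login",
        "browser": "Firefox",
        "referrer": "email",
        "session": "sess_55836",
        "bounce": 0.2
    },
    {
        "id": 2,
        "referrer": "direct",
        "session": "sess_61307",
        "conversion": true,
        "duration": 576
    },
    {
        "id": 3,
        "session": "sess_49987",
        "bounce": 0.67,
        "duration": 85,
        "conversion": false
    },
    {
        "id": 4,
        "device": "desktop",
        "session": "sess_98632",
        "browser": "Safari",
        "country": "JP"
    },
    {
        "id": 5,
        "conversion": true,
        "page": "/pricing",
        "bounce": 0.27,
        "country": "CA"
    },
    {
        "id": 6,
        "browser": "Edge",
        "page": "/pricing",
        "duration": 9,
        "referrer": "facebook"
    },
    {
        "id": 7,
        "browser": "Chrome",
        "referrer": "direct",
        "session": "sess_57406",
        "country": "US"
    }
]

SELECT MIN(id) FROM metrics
1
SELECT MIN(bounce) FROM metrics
0.2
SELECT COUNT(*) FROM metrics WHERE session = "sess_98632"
1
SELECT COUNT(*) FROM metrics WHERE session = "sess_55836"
1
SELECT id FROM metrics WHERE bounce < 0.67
[1, 5]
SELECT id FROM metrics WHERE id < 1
[]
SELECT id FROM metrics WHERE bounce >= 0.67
[3]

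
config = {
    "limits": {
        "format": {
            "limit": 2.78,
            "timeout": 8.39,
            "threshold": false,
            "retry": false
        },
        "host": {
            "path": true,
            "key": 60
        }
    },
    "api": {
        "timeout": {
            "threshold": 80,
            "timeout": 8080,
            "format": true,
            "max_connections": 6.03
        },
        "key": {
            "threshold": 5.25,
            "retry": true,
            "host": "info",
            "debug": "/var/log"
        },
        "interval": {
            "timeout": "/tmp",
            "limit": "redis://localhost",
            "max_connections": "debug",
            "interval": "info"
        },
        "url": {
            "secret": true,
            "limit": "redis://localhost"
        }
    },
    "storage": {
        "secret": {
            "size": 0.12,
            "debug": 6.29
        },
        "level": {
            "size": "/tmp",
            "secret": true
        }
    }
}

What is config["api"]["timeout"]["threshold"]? 80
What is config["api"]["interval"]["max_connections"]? "debug"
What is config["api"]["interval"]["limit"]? "redis://localhost"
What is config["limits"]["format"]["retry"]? False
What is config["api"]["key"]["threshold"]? 5.25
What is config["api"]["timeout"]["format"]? True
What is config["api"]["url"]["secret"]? True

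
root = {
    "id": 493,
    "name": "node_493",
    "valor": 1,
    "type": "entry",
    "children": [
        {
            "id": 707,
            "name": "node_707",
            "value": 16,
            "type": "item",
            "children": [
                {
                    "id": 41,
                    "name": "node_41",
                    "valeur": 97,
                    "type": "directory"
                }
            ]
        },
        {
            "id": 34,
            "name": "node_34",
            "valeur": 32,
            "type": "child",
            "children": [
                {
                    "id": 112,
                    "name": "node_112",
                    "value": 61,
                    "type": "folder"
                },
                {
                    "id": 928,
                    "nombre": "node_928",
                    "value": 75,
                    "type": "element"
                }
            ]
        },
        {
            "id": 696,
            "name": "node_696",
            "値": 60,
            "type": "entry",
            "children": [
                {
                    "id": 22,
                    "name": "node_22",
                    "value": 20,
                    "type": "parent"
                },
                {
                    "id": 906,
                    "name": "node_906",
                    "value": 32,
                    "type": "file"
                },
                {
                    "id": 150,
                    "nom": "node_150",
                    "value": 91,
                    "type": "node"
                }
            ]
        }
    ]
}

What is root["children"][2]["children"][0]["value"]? 20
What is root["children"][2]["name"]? "node_696"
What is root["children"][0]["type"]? "item"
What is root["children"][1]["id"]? 34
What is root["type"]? "entry"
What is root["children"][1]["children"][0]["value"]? 61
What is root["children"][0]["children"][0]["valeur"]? 97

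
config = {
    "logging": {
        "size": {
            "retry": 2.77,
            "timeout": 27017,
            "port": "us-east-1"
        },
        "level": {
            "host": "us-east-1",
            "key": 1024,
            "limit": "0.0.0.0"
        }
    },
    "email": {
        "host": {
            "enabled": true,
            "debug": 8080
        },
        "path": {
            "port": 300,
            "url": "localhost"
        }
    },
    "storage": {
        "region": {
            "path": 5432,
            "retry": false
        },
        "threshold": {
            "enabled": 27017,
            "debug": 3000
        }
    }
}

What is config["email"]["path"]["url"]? "localhost"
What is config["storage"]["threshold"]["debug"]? 3000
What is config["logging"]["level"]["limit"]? "0.0.0.0"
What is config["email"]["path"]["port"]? 300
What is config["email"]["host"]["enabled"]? True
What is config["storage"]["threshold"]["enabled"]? 27017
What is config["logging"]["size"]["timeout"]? 27017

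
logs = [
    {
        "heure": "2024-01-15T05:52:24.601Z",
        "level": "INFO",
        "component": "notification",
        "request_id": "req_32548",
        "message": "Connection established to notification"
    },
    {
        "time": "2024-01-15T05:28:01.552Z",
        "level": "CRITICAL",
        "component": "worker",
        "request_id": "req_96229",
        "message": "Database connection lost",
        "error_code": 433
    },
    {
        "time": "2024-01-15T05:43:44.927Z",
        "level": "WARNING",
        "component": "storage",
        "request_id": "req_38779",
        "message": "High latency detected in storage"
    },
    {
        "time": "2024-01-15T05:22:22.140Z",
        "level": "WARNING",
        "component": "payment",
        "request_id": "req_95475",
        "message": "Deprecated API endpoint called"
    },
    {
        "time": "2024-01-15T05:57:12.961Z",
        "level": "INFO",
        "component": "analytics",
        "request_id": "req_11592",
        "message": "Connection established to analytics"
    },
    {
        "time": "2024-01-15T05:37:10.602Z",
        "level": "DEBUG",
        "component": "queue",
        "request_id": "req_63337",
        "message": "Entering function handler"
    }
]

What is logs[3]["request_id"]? "req_95475"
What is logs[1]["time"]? "2024-01-15T05:28:01.552Z"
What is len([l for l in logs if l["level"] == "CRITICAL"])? 1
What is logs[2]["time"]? "2024-01-15T05:43:44.927Z"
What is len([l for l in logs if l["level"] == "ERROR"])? 0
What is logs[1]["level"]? "CRITICAL"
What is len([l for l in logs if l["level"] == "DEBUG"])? 1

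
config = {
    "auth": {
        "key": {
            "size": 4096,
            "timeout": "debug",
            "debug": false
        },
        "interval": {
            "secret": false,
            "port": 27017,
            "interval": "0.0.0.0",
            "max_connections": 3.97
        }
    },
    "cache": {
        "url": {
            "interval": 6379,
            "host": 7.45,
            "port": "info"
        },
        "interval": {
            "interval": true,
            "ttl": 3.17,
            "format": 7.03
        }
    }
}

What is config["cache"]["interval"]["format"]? 7.03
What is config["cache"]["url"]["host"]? 7.45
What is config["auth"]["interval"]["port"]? 27017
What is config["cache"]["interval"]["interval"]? True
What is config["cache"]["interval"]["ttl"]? 3.17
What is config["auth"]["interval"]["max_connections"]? 3.97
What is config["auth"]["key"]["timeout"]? "debug"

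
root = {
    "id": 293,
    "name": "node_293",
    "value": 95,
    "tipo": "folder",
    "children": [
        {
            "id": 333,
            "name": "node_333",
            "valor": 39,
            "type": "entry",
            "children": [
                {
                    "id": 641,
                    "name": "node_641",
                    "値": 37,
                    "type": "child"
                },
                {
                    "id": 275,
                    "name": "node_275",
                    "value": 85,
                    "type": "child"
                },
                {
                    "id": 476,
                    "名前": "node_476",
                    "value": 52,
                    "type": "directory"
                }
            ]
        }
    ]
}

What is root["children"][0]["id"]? 333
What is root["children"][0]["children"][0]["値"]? 37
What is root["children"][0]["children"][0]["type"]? "child"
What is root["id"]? 293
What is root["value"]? 95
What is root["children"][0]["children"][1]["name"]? "node_275"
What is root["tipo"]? "folder"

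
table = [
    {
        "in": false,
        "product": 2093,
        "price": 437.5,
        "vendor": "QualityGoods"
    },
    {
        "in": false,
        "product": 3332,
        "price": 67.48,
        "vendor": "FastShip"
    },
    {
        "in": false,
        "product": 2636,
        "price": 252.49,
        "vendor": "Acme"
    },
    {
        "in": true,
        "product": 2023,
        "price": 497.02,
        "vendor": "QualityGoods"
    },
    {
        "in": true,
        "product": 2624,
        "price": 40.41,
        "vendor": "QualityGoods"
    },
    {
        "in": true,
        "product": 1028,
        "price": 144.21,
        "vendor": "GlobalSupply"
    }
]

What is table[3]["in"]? True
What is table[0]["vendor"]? "QualityGoods"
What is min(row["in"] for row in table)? False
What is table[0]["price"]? 437.5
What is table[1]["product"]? 3332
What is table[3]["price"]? 497.02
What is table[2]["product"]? 2636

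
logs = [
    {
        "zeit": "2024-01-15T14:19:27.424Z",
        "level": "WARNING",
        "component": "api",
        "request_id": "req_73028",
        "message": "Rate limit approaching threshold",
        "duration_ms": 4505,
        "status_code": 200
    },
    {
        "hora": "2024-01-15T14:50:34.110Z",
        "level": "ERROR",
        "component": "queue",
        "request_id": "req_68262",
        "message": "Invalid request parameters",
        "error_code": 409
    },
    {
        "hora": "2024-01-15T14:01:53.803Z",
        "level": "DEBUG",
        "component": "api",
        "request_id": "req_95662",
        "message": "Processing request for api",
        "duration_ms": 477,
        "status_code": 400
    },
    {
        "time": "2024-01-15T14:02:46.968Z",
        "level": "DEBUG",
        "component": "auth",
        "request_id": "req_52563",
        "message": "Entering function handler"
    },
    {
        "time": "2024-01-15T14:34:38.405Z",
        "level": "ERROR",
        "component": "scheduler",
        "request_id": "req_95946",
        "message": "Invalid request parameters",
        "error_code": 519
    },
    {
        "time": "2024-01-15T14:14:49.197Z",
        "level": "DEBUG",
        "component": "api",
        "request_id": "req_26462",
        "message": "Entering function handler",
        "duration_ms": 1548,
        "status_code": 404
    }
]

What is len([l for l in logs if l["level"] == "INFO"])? 0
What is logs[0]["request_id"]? "req_73028"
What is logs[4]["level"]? "ERROR"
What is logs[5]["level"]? "DEBUG"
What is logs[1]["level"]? "ERROR"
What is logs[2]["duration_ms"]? 477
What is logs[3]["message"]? "Entering function handler"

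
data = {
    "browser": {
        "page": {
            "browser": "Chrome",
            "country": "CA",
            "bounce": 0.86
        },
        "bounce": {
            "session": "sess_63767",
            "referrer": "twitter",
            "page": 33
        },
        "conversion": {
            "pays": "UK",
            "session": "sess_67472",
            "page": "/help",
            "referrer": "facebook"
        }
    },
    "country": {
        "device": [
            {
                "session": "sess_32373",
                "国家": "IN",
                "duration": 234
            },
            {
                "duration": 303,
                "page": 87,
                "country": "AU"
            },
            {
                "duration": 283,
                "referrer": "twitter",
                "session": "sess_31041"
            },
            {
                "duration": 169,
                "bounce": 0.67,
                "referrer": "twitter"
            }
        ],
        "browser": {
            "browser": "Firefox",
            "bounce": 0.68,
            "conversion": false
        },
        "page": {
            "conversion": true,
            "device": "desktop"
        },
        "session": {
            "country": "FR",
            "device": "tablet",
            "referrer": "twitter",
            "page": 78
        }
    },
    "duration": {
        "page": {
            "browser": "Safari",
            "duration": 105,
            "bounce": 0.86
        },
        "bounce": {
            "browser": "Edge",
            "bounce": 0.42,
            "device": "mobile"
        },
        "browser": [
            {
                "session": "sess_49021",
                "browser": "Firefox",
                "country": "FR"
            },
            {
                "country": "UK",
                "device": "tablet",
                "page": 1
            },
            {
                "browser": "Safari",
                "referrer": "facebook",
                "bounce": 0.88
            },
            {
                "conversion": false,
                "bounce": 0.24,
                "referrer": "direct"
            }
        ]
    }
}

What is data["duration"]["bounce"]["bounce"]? 0.42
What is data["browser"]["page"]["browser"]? "Chrome"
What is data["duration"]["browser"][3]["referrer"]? "direct"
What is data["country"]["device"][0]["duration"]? 234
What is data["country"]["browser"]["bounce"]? 0.68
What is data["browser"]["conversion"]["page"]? "/help"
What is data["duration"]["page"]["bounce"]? 0.86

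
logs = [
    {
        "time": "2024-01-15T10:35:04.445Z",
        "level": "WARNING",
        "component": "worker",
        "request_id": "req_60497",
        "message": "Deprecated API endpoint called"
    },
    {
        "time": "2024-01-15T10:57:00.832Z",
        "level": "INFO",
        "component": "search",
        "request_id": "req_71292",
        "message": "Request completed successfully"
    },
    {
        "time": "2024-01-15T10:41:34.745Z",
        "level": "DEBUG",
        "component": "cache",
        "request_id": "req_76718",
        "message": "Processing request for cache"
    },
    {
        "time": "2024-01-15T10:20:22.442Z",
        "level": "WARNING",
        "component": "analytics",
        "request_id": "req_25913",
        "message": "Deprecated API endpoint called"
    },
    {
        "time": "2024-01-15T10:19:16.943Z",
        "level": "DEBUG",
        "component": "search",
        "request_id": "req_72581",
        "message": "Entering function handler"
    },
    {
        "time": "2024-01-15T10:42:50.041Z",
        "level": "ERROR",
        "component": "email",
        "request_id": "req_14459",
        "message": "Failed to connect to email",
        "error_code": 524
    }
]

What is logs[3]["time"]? "2024-01-15T10:20:22.442Z"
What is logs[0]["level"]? "WARNING"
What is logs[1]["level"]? "INFO"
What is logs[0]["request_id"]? "req_60497"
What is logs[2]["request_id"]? "req_76718"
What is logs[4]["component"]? "search"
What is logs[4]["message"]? "Entering function handler"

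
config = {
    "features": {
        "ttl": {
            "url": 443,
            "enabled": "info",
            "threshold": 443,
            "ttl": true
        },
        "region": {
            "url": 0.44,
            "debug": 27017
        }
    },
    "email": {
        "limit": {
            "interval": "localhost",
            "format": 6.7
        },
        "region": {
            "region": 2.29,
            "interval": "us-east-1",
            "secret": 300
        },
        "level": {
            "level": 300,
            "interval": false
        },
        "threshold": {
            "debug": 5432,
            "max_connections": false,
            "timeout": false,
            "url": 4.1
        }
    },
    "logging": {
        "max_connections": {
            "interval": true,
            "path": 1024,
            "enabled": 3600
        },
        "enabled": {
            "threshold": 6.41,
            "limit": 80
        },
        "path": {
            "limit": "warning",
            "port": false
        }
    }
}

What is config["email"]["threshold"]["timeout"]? False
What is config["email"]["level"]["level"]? 300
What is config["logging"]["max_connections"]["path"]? 1024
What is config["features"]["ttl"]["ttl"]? True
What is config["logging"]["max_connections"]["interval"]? True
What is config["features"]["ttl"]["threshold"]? 443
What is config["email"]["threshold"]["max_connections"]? False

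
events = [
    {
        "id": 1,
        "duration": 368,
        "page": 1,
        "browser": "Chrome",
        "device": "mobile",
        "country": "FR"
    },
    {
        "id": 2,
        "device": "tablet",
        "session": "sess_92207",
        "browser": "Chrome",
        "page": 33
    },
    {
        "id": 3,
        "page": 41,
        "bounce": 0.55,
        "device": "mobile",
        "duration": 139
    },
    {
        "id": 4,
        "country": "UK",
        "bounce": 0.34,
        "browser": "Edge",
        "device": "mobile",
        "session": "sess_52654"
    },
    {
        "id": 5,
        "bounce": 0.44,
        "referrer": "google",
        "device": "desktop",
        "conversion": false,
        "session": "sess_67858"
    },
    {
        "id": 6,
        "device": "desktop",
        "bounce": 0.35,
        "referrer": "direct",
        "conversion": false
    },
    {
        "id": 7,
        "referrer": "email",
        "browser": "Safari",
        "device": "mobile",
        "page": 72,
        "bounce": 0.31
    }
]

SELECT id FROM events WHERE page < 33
[1]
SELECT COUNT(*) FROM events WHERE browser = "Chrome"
2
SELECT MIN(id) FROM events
1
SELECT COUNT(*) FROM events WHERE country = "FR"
1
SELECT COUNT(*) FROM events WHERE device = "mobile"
4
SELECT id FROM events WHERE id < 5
[1, 2, 3, 4]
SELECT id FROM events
[1, 2, 3, 4, 5, 6, 7]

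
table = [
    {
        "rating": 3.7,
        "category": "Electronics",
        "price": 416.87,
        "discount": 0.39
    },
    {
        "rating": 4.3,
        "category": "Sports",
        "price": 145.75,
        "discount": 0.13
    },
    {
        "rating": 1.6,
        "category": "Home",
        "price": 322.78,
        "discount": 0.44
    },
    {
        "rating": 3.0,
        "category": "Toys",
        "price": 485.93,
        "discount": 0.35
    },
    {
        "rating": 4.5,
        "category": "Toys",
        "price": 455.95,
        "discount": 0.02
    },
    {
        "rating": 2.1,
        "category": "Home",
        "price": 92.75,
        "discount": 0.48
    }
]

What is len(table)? 6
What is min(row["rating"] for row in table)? 1.6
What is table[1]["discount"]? 0.13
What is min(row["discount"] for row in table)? 0.02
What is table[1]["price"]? 145.75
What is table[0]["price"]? 416.87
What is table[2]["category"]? "Home"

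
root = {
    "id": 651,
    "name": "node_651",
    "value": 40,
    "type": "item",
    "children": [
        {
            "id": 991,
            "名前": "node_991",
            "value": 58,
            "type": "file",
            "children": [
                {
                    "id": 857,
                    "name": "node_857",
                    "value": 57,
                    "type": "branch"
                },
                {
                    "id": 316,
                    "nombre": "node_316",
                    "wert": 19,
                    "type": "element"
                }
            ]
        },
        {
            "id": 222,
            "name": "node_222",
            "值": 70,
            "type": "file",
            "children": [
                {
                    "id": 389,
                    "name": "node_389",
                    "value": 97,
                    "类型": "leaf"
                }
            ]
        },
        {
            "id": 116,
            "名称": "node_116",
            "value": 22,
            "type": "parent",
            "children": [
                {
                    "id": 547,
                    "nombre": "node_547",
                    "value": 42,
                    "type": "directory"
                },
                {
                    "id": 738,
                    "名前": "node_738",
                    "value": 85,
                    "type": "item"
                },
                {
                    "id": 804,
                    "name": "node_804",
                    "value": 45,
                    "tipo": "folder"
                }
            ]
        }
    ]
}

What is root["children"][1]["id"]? 222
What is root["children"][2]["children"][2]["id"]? 804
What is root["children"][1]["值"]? 70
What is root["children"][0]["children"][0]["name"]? "node_857"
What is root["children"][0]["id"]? 991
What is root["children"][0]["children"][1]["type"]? "element"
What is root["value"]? 40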